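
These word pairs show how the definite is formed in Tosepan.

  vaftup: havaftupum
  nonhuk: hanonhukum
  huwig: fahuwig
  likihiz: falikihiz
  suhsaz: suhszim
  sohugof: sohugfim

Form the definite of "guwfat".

guwftim

likihiz and suhsaz both end in -z yet inflect differently (falikihiz, suhszim), so the final letter is not what conditions the rule; the last vowel is.
"guwfat" has last vowel 'a'. The one such stem in the data (suhsaz → suhszim) deletes the last vowel and adds -im (as does sohugof), so the same rule applies.
The other patterns: stems whose last vowel is 'u' add ha- … -um around the stem; stems whose last vowel is 'i' add the prefix fa-.
So guwfat → guwftim.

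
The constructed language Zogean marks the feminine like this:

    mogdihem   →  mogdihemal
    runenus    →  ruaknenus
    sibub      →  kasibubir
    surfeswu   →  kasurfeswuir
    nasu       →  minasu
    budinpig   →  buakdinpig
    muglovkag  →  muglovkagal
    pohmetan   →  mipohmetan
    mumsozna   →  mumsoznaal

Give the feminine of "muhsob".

muglovkag and budinpig both end in -g yet inflect differently (muglovkagal, buakdinpig), so the final letter is not what conditions the rule; the first letter is.
"muhsob" begins with m-. The stems beginning with m- (muglovkag → muglovkagal, mogdihem → mogdihemal, mumsozna → mumsoznaal) add -al.
The other patterns: stems beginning with n- or p- add the prefix mi-; stems beginning with b- or r- insert -ak- after the first vowel; stems beginning with s- add ka- … -ir around the stem.
So muhsob → muhsobal.

muhsobal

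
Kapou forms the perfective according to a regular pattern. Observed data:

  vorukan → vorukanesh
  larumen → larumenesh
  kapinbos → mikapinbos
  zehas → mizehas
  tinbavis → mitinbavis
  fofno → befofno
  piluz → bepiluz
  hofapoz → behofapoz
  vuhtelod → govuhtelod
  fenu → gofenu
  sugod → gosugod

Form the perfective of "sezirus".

misezirus

"sezirus" ends in -s. The stems ending in -s (kapinbos → mikapinbos, zehas → mizehas, tinbavis → mitinbavis) add the prefix mi-.
The other patterns: stems ending in -n add -esh; stems ending in -o or -z add the prefix be-; stems ending in -d or -u add the prefix go-.
So sezirus → misezirus.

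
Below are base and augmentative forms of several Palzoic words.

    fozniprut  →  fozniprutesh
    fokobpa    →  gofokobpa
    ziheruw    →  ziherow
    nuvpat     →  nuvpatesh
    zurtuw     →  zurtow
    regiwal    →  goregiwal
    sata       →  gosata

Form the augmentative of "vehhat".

vehhatesh

zurtuw and fozniprut both have last vowel 'u' yet inflect differently (zurtow, fozniprutesh), so the last vowel is not what conditions the rule; the final letter is.
"vehhat" ends in -t. The stems ending in -t (fozniprut → fozniprutesh, nuvpat → nuvpatesh) add -esh.
The other patterns: stems ending in -w change the last vowel to 'o'; stems ending in -a or -l add the prefix go-.
So vehhat → vehhatesh.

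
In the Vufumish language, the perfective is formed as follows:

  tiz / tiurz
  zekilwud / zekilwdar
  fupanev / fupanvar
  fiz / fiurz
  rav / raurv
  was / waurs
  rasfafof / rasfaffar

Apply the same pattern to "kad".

rav and fupanev both end in -v yet inflect differently (raurv, fupanvar), so the final letter is not what conditions the rule; the number of vowels is.
"kad" has 1 vowel. The stems with 1 vowel (fiz → fiurz, rav → raurv, tiz → tiurz) insert -ur- after the first vowel.
The other pattern: stems with 3 vowels delete the last vowel and add -ar.
So kad → kaurd.

kaurd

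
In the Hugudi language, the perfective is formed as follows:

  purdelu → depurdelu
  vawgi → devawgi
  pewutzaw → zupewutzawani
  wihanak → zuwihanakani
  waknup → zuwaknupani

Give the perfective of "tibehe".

"tibehe" ends in a vowel. The stems ending in a vowel (purdelu → depurdelu, vawgi → devawgi) add the prefix de-.
The other pattern: stems ending in a consonant add zu- … -ani around the stem.
So tibehe → detibehe.

detibehe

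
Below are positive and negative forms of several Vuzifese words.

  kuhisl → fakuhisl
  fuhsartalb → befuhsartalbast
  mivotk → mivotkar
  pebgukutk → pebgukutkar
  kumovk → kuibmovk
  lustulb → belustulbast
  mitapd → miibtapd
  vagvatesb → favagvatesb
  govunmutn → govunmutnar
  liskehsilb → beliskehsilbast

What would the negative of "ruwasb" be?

vagvatesb and liskehsilb both end in -b yet inflect differently (favagvatesb, beliskehsilbast), so the final letter is not what conditions the rule; the second-to-last letter is.
"ruwasb" has second-to-last letter 's'. The stems whose second-to-last letter is 's' (kuhisl → fakuhisl, vagvatesb → favagvatesb) add the prefix fa-.
So ruwasb → faruwasb.

faruwasb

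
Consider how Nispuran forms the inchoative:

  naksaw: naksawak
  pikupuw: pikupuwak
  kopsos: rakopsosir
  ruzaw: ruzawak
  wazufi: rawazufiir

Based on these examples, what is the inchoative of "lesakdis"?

ralesakdisir

"lesakdis" ends in -s. The one such stem in the data (kopsos → rakopsosir) adds ra- … -ir around the stem, so the same rule applies.
The other pattern: stems ending in -w add -ak.
So lesakdis → ralesakdisir.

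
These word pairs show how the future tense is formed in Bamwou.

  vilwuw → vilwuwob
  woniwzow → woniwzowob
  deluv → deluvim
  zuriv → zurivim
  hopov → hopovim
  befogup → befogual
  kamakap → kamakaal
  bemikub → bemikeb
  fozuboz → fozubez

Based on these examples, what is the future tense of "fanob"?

faneb

vilwuw and deluv both have last vowel 'u' yet inflect differently (vilwuwob, deluvim), so the last vowel is not what conditions the rule; the final letter is.
"fanob" ends in -b. The one such stem in the data (bemikub → bemikeb) changes the last vowel to 'e' (as does fozuboz), so the same rule applies.
The other patterns: stems ending in -w add -ob; stems ending in -v add -im; stems ending in -p drop the final letter and add -al.
So fanob → faneb.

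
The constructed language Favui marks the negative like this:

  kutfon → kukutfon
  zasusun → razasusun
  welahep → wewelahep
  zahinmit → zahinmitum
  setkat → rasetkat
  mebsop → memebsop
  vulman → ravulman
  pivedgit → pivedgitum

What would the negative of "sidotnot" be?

sisidotnot

zahinmit and setkat both end in -t yet inflect differently (zahinmitum, rasetkat), so the final letter is not what conditions the rule; the last vowel is.
"sidotnot" has last vowel 'o'. The stems whose last vowel is 'o' (kutfon → kukutfon, mebsop → memebsop) repeat the first consonant+vowel as a prefix.
The other patterns: stems whose last vowel is 'i' add -um; stems whose last vowel is 'a' or 'u' add the prefix ra-.
So sidotnot → sisidotnot.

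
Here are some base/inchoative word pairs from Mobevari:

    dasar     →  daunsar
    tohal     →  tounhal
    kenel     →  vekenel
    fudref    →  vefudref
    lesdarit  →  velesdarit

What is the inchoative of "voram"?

tohal and kenel both end in -l yet inflect differently (tounhal, vekenel), so the final letter is not what conditions the rule; the last vowel is.
"voram" has last vowel 'a'. The stems whose last vowel is 'a' (dasar → daunsar, tohal → tounhal) insert -un- after the first vowel.
So voram → vounram.

vounram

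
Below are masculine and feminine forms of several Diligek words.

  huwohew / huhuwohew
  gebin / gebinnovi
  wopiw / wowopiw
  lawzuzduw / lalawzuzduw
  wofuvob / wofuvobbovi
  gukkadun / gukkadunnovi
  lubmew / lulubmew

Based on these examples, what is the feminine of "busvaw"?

bubusvaw

wopiw and gebin both have last vowel 'i' yet inflect differently (wowopiw, gebinnovi), so the last vowel is not what conditions the rule; the final letter is.
"busvaw" ends in -w. The stems ending in -w (wopiw → wowopiw, huwohew → huhuwohew, lubmew → lulubmew) repeat the first consonant+vowel as a prefix.
So busvaw → bubusvaw.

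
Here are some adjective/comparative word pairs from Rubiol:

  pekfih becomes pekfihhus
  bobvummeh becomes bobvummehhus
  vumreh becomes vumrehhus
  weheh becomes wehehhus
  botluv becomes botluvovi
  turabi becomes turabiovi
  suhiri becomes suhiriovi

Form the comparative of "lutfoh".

pekfih and turabi both have last vowel 'i' yet inflect differently (pekfihhus, turabiovi), so the last vowel is not what conditions the rule; the final letter is.
"lutfoh" ends in -h. The stems ending in -h (pekfih → pekfihhus, bobvummeh → bobvummehhus, vumreh → vumrehhus) double the final consonant and add -us.
So lutfoh → lutfohhus.

lutfohhus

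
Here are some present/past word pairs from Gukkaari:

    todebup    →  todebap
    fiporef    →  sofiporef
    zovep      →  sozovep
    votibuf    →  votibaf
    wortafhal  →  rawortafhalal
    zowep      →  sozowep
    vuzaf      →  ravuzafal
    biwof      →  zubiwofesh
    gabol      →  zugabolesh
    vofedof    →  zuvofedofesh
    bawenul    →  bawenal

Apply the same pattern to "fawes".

vuzaf and votibuf both end in -f yet inflect differently (ravuzafal, votibaf), so the final letter is not what conditions the rule; the last vowel is.
"fawes" has last vowel 'e'. The stems whose last vowel is 'e' (zowep → sozowep, zovep → sozovep, fiporef → sofiporef) add the prefix so-.
The other patterns: stems whose last vowel is 'a' add ra- … -al around the stem; stems whose last vowel is 'u' change the last vowel to 'a'; stems whose last vowel is 'o' add zu- … -esh around the stem.
So fawes → sofawes.

sofawes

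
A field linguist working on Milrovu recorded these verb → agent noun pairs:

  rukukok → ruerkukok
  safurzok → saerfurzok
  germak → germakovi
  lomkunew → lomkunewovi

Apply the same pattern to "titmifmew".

rukukok and germak both end in -k yet inflect differently (ruerkukok, germakovi), so the final letter is not what conditions the rule; the last vowel is.
"titmifmew" has last vowel 'e'. The one such stem in the data (lomkunew → lomkunewovi) adds -ovi, so the same rule applies.
The other pattern: stems whose last vowel is 'o' insert -er- after the first vowel.
So titmifmew → titmifmewovi.

titmifmewovi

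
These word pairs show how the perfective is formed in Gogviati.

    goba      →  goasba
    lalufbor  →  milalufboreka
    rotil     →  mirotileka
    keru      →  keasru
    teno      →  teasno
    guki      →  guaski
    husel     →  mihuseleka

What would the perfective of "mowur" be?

mimowureka

guki and rotil both have last vowel 'i' yet inflect differently (guaski, mirotileka), so the last vowel is not what conditions the rule; whether the stem ends in a vowel or a consonant is.
"mowur" ends in a consonant. The stems ending in a consonant (rotil → mirotileka, husel → mihuseleka, lalufbor → milalufboreka) add mi- … -eka around the stem.
So mowur → mimowureka.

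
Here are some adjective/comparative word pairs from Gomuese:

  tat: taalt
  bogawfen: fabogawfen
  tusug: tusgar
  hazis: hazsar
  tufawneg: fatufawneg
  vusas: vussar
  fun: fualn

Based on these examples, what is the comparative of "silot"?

siltar

fun and bogawfen both end in -n yet inflect differently (fualn, fabogawfen), so the final letter is not what conditions the rule; the number of vowels is.
"silot" has 2 vowels. The stems with 2 vowels (hazis → hazsar, vusas → vussar, tusug → tusgar) delete the last vowel and add -ar.
The other patterns: stems with 1 vowel insert -al- after the first vowel; stems with 3 vowels add the prefix fa-.
So silot → siltar.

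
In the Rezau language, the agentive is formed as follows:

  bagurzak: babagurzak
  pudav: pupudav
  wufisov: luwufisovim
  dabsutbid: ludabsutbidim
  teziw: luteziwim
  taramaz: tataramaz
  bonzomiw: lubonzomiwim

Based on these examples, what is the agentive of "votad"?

"votad" has last vowel 'a'. The stems whose last vowel is 'a' (taramaz → tataramaz, bagurzak → babagurzak, pudav → pupudav) repeat the first consonant+vowel as a prefix.
The other pattern: stems whose last vowel is 'i' or 'o' add lu- … -im around the stem.
So votad → vovotad.

vovotad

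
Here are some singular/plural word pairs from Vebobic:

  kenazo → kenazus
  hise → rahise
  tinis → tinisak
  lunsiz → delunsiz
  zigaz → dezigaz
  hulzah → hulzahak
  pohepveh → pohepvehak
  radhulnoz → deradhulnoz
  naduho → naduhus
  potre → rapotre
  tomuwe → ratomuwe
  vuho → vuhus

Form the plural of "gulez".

radhulnoz and kenazo both have last vowel 'o' yet inflect differently (deradhulnoz, kenazus), so the last vowel is not what conditions the rule; the final letter is.
"gulez" ends in -z. The stems ending in -z (lunsiz → delunsiz, radhulnoz → deradhulnoz, zigaz → dezigaz) add the prefix de-.
The other patterns: stems ending in -o drop the final letter and add -us; stems ending in -e add the prefix ra-; stems ending in -h or -s add -ak.
So gulez → degulez.

degulez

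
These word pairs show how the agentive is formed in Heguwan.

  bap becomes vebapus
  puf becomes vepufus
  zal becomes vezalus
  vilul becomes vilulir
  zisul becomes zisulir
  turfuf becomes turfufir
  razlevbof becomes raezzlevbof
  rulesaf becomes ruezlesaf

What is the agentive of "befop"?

befopir

"befop" has 2 vowels. The stems with 2 vowels (vilul → vilulir, zisul → zisulir, turfuf → turfufir) add -ir.
So befop → befopir.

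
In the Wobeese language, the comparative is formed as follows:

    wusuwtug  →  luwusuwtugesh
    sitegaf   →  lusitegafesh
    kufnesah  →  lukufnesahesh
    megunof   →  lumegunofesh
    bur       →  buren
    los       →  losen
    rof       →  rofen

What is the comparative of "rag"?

sitegaf and rof both end in -f yet inflect differently (lusitegafesh, rofen), so the final letter is not what conditions the rule; the number of vowels is.
"rag" has 1 vowel. The stems with 1 vowel (bur → buren, los → losen, rof → rofen) add -en.
So rag → ragen.

ragen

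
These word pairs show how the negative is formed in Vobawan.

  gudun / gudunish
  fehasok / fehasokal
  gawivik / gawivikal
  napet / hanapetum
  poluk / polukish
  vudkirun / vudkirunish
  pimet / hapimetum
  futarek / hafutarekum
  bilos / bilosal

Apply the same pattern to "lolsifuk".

lolsifukish

gawivik and futarek both end in -k yet inflect differently (gawivikal, hafutarekum), so the final letter is not what conditions the rule; the last vowel is.
"lolsifuk" has last vowel 'u'. The stems whose last vowel is 'u' (vudkirun → vudkirunish, gudun → gudunish, poluk → polukish) add -ish.
So lolsifuk → lolsifukish.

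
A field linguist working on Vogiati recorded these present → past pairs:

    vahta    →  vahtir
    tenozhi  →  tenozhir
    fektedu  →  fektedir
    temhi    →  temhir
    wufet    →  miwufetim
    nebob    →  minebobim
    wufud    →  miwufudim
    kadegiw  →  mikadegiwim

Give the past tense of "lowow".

fektedu and wufud both have last vowel 'u' yet inflect differently (fektedir, miwufudim), so the last vowel is not what conditions the rule; whether the stem ends in a vowel or a consonant is.
"lowow" ends in a consonant. The stems ending in a consonant (wufet → miwufetim, nebob → minebobim, wufud → miwufudim) add mi- … -im around the stem.
The other pattern: stems ending in a vowel drop the final letter and add -ir.
So lowow → milowowim.

milowowim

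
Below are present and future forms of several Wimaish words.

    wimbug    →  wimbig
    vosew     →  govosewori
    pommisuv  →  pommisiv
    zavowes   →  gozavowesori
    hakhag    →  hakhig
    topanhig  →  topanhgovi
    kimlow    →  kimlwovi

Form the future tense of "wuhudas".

wuhudis

kimlow and vosew both end in -w yet inflect differently (kimlwovi, govosewori), so the final letter is not what conditions the rule; the last vowel is.
"wuhudas" has last vowel 'a'. The one such stem in the data (hakhag → hakhig) changes the last vowel to 'i' (as do pommisuv, wimbug), so the same rule applies.
So wuhudas → wuhudis.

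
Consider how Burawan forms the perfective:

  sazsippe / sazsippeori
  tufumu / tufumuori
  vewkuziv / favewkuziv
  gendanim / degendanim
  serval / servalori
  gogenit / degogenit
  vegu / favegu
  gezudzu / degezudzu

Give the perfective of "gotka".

gezudzu and tufumu both end in -u yet inflect differently (degezudzu, tufumuori), so the final letter is not what conditions the rule; the first letter is.
"gotka" begins with g-. The stems beginning with g- (gogenit → degogenit, gezudzu → degezudzu, gendanim → degendanim) add the prefix de-.
So gotka → degotka.

degotka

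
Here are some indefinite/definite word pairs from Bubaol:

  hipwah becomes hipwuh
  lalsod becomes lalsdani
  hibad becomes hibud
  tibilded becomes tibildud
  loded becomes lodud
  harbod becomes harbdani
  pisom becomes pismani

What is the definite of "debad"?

debud

harbod and loded both end in -d yet inflect differently (harbdani, lodud), so the final letter is not what conditions the rule; the last vowel is.
"debad" has last vowel 'a'. The stems whose last vowel is 'a' (hipwah → hipwuh, hibad → hibud) change the last vowel to 'u'.
The other pattern: stems whose last vowel is 'o' delete the last vowel and add -ani.
So debad → debud.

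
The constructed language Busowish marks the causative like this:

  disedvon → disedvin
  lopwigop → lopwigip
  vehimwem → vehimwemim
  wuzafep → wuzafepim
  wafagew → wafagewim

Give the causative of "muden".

lopwigop and wuzafep both end in -p yet inflect differently (lopwigip, wuzafepim), so the final letter is not what conditions the rule; the last vowel is.
"muden" has last vowel 'e'. The stems whose last vowel is 'e' (wuzafep → wuzafepim, vehimwem → vehimwemim, wafagew → wafagewim) add -im.
The other pattern: stems whose last vowel is 'o' change the last vowel to 'i'.
So muden → mudenim.

mudenim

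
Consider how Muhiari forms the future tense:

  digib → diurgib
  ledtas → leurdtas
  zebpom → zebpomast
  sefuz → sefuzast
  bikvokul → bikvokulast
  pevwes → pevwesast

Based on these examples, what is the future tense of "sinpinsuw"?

sinpinsuwast

ledtas and pevwes both end in -s yet inflect differently (leurdtas, pevwesast), so the final letter is not what conditions the rule; the last vowel is.
"sinpinsuw" has last vowel 'u'. The stems whose last vowel is 'u' (sefuz → sefuzast, bikvokul → bikvokulast) add -ast.
So sinpinsuw → sinpinsuwast.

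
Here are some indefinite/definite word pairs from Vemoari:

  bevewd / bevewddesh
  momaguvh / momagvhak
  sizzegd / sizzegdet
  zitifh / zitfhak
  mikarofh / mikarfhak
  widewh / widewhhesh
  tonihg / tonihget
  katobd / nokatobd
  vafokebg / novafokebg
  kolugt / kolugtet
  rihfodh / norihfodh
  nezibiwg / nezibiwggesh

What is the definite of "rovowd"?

nezibiwg and tonihg both end in -g yet inflect differently (nezibiwggesh, tonihget), so the final letter is not what conditions the rule; the second-to-last letter is.
"rovowd" has second-to-last letter 'w'. The stems whose second-to-last letter is 'w' (bevewd → bevewddesh, widewh → widewhhesh, nezibiwg → nezibiwggesh) double the final consonant and add -esh.
The other patterns: stems whose second-to-last letter is 'g' or 'h' add -et; stems whose second-to-last letter is 'b' or 'd' add the prefix no-; stems whose second-to-last letter is 'f' or 'v' delete the last vowel and add -ak.
So rovowd → rovowddesh.

rovowddesh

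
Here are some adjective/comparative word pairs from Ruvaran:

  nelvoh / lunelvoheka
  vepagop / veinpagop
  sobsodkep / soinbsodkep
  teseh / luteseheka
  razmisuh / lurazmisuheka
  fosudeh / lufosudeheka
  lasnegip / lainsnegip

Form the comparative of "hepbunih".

luhepbuniheka

fosudeh and sobsodkep both have last vowel 'e' yet inflect differently (lufosudeheka, soinbsodkep), so the last vowel is not what conditions the rule; the final letter is.
"hepbunih" ends in -h. The stems ending in -h (razmisuh → lurazmisuheka, nelvoh → lunelvoheka, fosudeh → lufosudeheka) add lu- … -eka around the stem.
So hepbunih → luhepbuniheka.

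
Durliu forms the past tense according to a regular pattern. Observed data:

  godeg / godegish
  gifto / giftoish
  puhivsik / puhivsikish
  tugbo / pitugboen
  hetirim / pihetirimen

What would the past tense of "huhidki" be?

"huhidki" begins with h-. The one such stem in the data (hetirim → pihetirimen) adds pi- … -en around the stem, so the same rule applies.
The other pattern: stems beginning with g- or p- add -ish.
So huhidki → pihuhidkien.

pihuhidkien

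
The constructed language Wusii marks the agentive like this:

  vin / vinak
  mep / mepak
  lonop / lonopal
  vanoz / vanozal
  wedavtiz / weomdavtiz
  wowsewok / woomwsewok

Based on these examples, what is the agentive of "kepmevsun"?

keompmevsun

mep and lonop both end in -p yet inflect differently (mepak, lonopal), so the final letter is not what conditions the rule; the number of vowels is.
"kepmevsun" has 3 vowels. The stems with 3 vowels (wedavtiz → weomdavtiz, wowsewok → woomwsewok) insert -om- after the first vowel.
So kepmevsun → keompmevsun.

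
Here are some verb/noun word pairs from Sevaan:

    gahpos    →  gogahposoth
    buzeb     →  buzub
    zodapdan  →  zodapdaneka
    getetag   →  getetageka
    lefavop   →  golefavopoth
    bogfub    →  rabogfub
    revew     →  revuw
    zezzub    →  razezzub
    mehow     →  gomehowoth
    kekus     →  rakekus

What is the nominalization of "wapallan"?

wapallaneka

kekus and gahpos both end in -s yet inflect differently (rakekus, gogahposoth), so the final letter is not what conditions the rule; the last vowel is.
"wapallan" has last vowel 'a'. The stems whose last vowel is 'a' (zodapdan → zodapdaneka, getetag → getetageka) add -eka.
So wapallan → wapallaneka.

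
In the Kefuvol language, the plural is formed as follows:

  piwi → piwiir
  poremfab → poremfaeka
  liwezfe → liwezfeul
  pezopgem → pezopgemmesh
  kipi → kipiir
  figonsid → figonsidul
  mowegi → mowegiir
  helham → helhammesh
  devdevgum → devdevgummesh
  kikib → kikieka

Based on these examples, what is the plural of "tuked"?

kikib and kipi both have last vowel 'i' yet inflect differently (kikieka, kipiir), so the last vowel is not what conditions the rule; the final letter is.
"tuked" ends in -d. The one such stem in the data (figonsid → figonsidul) adds -ul, so the same rule applies.
So tuked → tukedul.

tukedul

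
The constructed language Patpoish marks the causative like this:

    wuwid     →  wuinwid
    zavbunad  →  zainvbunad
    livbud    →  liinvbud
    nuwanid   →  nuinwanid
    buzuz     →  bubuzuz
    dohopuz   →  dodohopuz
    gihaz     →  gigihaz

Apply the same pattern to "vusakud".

vuinsakud

livbud and buzuz both have last vowel 'u' yet inflect differently (liinvbud, bubuzuz), so the last vowel is not what conditions the rule; the final letter is.
"vusakud" ends in -d. The stems ending in -d (wuwid → wuinwid, zavbunad → zainvbunad, livbud → liinvbud) insert -in- after the first vowel.
The other pattern: stems ending in -z repeat the first consonant+vowel as a prefix.
So vusakud → vuinsakud.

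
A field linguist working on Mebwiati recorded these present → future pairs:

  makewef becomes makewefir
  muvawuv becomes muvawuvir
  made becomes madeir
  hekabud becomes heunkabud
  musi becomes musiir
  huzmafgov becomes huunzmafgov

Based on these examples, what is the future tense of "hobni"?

hounbni

"hobni" begins with h-. The stems beginning with h- (hekabud → heunkabud, huzmafgov → huunzmafgov) insert -un- after the first vowel.
So hobni → hounbni.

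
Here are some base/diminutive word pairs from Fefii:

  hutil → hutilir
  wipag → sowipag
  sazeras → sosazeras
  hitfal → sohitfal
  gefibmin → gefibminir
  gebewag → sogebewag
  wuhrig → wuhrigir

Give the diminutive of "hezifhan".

wuhrig and gebewag both end in -g yet inflect differently (wuhrigir, sogebewag), so the final letter is not what conditions the rule; the last vowel is.
"hezifhan" has last vowel 'a'. The stems whose last vowel is 'a' (sazeras → sosazeras, gebewag → sogebewag, wipag → sowipag) add the prefix so-.
The other pattern: stems whose last vowel is 'i' add -ir.
So hezifhan → sohezifhan.

sohezifhan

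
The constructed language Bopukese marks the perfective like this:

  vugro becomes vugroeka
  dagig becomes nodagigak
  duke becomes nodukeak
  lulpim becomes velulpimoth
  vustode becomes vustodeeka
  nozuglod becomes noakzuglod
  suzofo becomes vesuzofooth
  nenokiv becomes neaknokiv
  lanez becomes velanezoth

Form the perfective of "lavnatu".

velavnatuoth

"lavnatu" begins with l-. The stems beginning with l- (lulpim → velulpimoth, lanez → velanezoth) add ve- … -oth around the stem.
So lavnatu → velavnatuoth.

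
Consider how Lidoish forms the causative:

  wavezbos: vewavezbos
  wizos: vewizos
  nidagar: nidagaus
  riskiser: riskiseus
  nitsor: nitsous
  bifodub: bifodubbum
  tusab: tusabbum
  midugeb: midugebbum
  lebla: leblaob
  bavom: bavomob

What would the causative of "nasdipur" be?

"nasdipur" ends in -r. The stems ending in -r (nidagar → nidagaus, riskiser → riskiseus, nitsor → nitsous) drop the final letter and add -us.
So nasdipur → nasdipuus.

nasdipuus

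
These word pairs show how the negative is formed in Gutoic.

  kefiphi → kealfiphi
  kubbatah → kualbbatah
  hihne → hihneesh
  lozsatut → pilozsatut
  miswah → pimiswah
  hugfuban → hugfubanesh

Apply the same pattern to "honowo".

kubbatah and miswah both end in -h yet inflect differently (kualbbatah, pimiswah), so the final letter is not what conditions the rule; the first letter is.
"honowo" begins with h-. The stems beginning with h- (hugfuban → hugfubanesh, hihne → hihneesh) add -esh.
The other patterns: stems beginning with k- insert -al- after the first vowel; stems beginning with l- or m- add the prefix pi-.
So honowo → honowoesh.

honowoesh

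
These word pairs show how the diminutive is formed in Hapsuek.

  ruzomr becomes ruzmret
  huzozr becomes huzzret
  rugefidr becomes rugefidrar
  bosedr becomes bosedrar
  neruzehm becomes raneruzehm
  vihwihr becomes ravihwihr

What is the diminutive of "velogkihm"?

vihwihr and bosedr both end in -r yet inflect differently (ravihwihr, bosedrar), so the final letter is not what conditions the rule; the second-to-last letter is.
"velogkihm" has second-to-last letter 'h'. The stems whose second-to-last letter is 'h' (vihwihr → ravihwihr, neruzehm → raneruzehm) add the prefix ra-.
So velogkihm → ravelogkihm.

ravelogkihm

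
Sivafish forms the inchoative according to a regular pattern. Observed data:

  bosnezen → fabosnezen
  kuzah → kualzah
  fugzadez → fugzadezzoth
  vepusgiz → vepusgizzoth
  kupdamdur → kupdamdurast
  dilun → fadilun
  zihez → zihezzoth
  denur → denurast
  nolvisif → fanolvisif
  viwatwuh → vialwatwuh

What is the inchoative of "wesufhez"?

wesufhezzoth

bosnezen and fugzadez both have last vowel 'e' yet inflect differently (fabosnezen, fugzadezzoth), so the last vowel is not what conditions the rule; the final letter is.
"wesufhez" ends in -z. The stems ending in -z (fugzadez → fugzadezzoth, vepusgiz → vepusgizzoth, zihez → zihezzoth) double the final consonant and add -oth.
So wesufhez → wesufhezzoth.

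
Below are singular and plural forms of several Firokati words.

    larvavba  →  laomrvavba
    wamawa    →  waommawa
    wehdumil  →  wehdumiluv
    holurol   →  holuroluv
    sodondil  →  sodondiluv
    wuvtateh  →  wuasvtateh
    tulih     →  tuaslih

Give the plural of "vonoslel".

wehdumil and tulih both have last vowel 'i' yet inflect differently (wehdumiluv, tuaslih), so the last vowel is not what conditions the rule; the final letter is.
"vonoslel" ends in -l. The stems ending in -l (wehdumil → wehdumiluv, holurol → holuroluv, sodondil → sodondiluv) add -uv.
So vonoslel → vonosleluv.

vonosleluv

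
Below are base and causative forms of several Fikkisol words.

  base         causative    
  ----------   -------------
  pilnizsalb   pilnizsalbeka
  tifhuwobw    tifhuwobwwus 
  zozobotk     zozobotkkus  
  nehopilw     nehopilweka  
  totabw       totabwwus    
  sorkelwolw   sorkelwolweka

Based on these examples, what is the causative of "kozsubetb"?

sorkelwolw and tifhuwobw both end in -w yet inflect differently (sorkelwolweka, tifhuwobwwus), so the final letter is not what conditions the rule; the second-to-last letter is.
"kozsubetb" has second-to-last letter 't'. The one such stem in the data (zozobotk → zozobotkkus) doubles the final consonant and adds -us (as do tifhuwobw, totabw), so the same rule applies.
The other pattern: stems whose second-to-last letter is 'l' add -eka.
So kozsubetb → kozsubetbbus.

kozsubetbbus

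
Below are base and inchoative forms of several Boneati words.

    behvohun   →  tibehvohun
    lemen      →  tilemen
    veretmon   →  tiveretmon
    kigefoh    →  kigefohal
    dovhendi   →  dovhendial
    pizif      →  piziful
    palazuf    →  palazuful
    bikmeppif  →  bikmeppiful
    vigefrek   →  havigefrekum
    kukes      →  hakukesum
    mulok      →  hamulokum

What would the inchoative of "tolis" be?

hatolisum

"tolis" ends in -s. The one such stem in the data (kukes → hakukesum) adds ha- … -um around the stem, so the same rule applies.
The other patterns: stems ending in -n add the prefix ti-; stems ending in -h or -i add -al; stems ending in -f add -ul.
So tolis → hatolisum.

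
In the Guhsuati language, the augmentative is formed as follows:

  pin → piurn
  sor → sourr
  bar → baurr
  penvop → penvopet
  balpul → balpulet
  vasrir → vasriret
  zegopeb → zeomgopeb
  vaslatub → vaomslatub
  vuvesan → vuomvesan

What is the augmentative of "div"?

diurv

sor and vasrir both end in -r yet inflect differently (sourr, vasriret), so the final letter is not what conditions the rule; the number of vowels is.
"div" has 1 vowel. The stems with 1 vowel (pin → piurn, sor → sourr, bar → baurr) insert -ur- after the first vowel.
The other patterns: stems with 2 vowels add -et; stems with 3 vowels insert -om- after the first vowel.
So div → diurv.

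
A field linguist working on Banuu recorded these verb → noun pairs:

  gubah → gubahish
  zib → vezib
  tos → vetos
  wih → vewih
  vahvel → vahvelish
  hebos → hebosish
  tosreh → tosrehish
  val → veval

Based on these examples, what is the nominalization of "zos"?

vahvel and val both end in -l yet inflect differently (vahvelish, veval), so the final letter is not what conditions the rule; the number of vowels is.
"zos" has 1 vowel. The stems with 1 vowel (val → veval, wih → vewih, tos → vetos) add the prefix ve-.
The other pattern: stems with 2 vowels add -ish.
So zos → vezos.

vezos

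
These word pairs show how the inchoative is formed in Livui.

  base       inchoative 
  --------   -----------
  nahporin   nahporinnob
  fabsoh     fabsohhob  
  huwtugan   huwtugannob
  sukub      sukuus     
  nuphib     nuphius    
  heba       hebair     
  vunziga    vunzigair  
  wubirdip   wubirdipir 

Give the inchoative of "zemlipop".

nuphib and wubirdip both have last vowel 'i' yet inflect differently (nuphius, wubirdipir), so the last vowel is not what conditions the rule; the final letter is.
"zemlipop" ends in -p. The one such stem in the data (wubirdip → wubirdipir) adds -ir, so the same rule applies.
So zemlipop → zemlipopir.

zemlipopir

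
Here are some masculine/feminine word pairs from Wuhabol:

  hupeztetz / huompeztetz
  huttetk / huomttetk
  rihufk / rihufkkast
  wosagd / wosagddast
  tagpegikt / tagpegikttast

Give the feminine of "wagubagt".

huttetk and rihufk both end in -k yet inflect differently (huomttetk, rihufkkast), so the final letter is not what conditions the rule; the second-to-last letter is.
"wagubagt" has second-to-last letter 'g'. The one such stem in the data (wosagd → wosagddast) doubles the final consonant and adds -ast (as do rihufk, tagpegikt), so the same rule applies.
The other pattern: stems whose second-to-last letter is 't' insert -om- after the first vowel.
So wagubagt → wagubagttast.

wagubagttast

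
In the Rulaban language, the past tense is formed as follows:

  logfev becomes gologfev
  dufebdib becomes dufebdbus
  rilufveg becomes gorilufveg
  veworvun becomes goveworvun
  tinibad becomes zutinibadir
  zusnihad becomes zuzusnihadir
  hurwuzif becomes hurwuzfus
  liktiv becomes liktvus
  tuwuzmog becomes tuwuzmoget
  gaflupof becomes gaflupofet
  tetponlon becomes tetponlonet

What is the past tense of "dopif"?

liktiv and logfev both end in -v yet inflect differently (liktvus, gologfev), so the final letter is not what conditions the rule; the last vowel is.
"dopif" has last vowel 'i'. The stems whose last vowel is 'i' (hurwuzif → hurwuzfus, dufebdib → dufebdbus, liktiv → liktvus) delete the last vowel and add -us.
The other patterns: stems whose last vowel is 'a' add zu- … -ir around the stem; stems whose last vowel is 'e' or 'u' add the prefix go-; stems whose last vowel is 'o' add -et.
So dopif → dopfus.

dopfus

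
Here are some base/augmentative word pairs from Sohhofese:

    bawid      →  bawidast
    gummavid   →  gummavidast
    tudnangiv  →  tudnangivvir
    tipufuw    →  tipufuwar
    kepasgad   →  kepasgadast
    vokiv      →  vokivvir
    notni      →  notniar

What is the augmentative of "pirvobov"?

pirvobovvir

gummavid and tudnangiv both have last vowel 'i' yet inflect differently (gummavidast, tudnangivvir), so the last vowel is not what conditions the rule; the final letter is.
"pirvobov" ends in -v. The stems ending in -v (tudnangiv → tudnangivvir, vokiv → vokivvir) double the final consonant and add -ir.
So pirvobov → pirvobovvir.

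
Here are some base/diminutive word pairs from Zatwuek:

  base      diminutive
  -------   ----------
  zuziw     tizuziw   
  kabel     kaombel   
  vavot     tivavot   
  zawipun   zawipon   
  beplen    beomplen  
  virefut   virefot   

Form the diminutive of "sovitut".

sovitot

beplen and zawipun both end in -n yet inflect differently (beomplen, zawipon), so the final letter is not what conditions the rule; the last vowel is.
"sovitut" has last vowel 'u'. The stems whose last vowel is 'u' (virefut → virefot, zawipun → zawipon) change the last vowel to 'o'.
So sovitut → sovitot.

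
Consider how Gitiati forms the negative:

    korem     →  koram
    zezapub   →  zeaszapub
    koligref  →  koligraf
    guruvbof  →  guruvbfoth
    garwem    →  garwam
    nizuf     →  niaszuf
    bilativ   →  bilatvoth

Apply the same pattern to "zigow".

koligref and nizuf both end in -f yet inflect differently (koligraf, niaszuf), so the final letter is not what conditions the rule; the last vowel is.
"zigow" has last vowel 'o'. The one such stem in the data (guruvbof → guruvbfoth) deletes the last vowel and adds -oth (as does bilativ), so the same rule applies.
The other patterns: stems whose last vowel is 'e' change the last vowel to 'a'; stems whose last vowel is 'u' insert -as- after the first vowel.
So zigow → zigwoth.

zigwoth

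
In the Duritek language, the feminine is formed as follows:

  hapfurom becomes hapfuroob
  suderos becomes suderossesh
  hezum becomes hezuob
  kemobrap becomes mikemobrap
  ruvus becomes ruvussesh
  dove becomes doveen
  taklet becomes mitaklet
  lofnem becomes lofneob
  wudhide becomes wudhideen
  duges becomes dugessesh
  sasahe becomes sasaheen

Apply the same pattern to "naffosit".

minaffosit

duges and dove both have last vowel 'e' yet inflect differently (dugessesh, doveen), so the last vowel is not what conditions the rule; the final letter is.
"naffosit" ends in -t. The one such stem in the data (taklet → mitaklet) adds the prefix mi-, so the same rule applies.
The other patterns: stems ending in -s double the final consonant and add -esh; stems ending in -e add -en; stems ending in -m drop the final letter and add -ob.
So naffosit → minaffosit.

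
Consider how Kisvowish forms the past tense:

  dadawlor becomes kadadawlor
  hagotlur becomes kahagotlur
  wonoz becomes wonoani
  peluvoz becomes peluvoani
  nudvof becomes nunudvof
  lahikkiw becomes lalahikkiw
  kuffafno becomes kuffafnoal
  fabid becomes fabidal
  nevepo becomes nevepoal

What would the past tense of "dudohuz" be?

dudohuani

dadawlor and wonoz both have last vowel 'o' yet inflect differently (kadadawlor, wonoani), so the last vowel is not what conditions the rule; the final letter is.
"dudohuz" ends in -z. The stems ending in -z (wonoz → wonoani, peluvoz → peluvoani) drop the final letter and add -ani.
The other patterns: stems ending in -r add the prefix ka-; stems ending in -f or -w repeat the first consonant+vowel as a prefix; stems ending in -d or -o add -al.
So dudohuz → dudohuani.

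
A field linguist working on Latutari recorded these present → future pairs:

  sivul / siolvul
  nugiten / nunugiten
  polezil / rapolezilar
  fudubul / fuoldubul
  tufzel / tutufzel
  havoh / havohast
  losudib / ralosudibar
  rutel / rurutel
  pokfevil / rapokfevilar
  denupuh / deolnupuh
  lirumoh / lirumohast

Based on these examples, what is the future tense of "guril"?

ragurilar

lirumoh and denupuh both end in -h yet inflect differently (lirumohast, deolnupuh), so the final letter is not what conditions the rule; the last vowel is.
"guril" has last vowel 'i'. The stems whose last vowel is 'i' (losudib → ralosudibar, polezil → rapolezilar, pokfevil → rapokfevilar) add ra- … -ar around the stem.
So guril → ragurilar.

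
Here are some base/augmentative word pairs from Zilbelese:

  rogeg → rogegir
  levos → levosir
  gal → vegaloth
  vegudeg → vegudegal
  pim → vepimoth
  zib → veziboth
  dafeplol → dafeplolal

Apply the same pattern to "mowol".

mowolir

rogeg and vegudeg both end in -g yet inflect differently (rogegir, vegudegal), so the final letter is not what conditions the rule; the number of vowels is.
"mowol" has 2 vowels. The stems with 2 vowels (levos → levosir, rogeg → rogegir) add -ir.
The other patterns: stems with 1 vowel add ve- … -oth around the stem; stems with 3 vowels add -al.
So mowol → mowolir.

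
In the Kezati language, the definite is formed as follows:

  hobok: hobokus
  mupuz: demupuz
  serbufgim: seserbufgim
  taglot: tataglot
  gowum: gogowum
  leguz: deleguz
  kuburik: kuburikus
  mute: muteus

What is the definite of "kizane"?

kizaneus

hobok and taglot both have last vowel 'o' yet inflect differently (hobokus, tataglot), so the last vowel is not what conditions the rule; the final letter is.
"kizane" ends in -e. The one such stem in the data (mute → muteus) adds -us, so the same rule applies.
The other patterns: stems ending in -z add the prefix de-; stems ending in -m or -t repeat the first consonant+vowel as a prefix.
So kizane → kizaneus.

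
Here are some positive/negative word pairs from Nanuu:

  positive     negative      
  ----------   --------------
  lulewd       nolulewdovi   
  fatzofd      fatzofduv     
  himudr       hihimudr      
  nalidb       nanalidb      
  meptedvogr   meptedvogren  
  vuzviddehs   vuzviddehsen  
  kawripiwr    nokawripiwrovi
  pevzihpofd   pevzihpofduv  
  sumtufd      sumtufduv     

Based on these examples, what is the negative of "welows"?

nowelowsovi

"welows" has second-to-last letter 'w'. The stems whose second-to-last letter is 'w' (lulewd → nolulewdovi, kawripiwr → nokawripiwrovi) add no- … -ovi around the stem.
The other patterns: stems whose second-to-last letter is 'f' add -uv; stems whose second-to-last letter is 'd' repeat the first consonant+vowel as a prefix; stems whose second-to-last letter is 'g' or 'h' add -en.
So welows → nowelowsovi.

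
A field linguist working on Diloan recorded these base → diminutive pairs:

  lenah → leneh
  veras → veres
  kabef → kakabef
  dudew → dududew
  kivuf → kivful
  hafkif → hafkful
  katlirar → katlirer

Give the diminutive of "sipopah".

"sipopah" has last vowel 'a'. The stems whose last vowel is 'a' (veras → veres, katlirar → katlirer, lenah → leneh) change the last vowel to 'e'.
So sipopah → sipopeh.

sipopeh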